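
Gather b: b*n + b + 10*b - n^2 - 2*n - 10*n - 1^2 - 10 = b*(n + 11) - n^2 - 12*n - 11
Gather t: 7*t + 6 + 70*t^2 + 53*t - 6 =70*t^2 + 60*t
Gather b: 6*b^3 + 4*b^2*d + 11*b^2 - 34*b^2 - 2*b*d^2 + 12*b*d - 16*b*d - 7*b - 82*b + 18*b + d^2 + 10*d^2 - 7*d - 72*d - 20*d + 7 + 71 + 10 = 6*b^3 + b^2*(4*d - 23) + b*(-2*d^2 - 4*d - 71) + 11*d^2 - 99*d + 88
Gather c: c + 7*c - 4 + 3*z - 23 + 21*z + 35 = 8*c + 24*z + 8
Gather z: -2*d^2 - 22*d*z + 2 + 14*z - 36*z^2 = -2*d^2 - 36*z^2 + z*(14 - 22*d) + 2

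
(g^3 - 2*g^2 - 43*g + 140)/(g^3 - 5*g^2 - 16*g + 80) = (g + 7)/(g + 4)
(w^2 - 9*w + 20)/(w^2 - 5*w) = (w - 4)/w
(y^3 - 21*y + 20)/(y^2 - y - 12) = (y^2 + 4*y - 5)/(y + 3)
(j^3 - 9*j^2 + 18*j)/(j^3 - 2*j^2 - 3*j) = (j - 6)/(j + 1)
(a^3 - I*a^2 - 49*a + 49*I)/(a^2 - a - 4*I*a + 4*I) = (a^3 - I*a^2 - 49*a + 49*I)/(a^2 - a - 4*I*a + 4*I)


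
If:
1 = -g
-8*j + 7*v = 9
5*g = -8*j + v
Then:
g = -1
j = 11/12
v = 7/3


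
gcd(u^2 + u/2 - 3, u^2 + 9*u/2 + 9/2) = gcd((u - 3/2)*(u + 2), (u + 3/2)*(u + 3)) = 1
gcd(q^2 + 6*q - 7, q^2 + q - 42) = q + 7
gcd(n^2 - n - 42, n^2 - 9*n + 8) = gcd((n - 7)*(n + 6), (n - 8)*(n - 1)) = 1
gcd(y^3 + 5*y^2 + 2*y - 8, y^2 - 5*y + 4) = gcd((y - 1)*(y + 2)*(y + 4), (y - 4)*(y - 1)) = y - 1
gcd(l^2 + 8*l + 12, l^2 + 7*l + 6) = l + 6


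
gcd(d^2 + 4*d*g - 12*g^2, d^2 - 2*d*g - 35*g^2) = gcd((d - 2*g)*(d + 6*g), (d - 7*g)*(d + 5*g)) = 1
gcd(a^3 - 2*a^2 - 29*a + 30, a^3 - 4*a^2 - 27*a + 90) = a^2 - a - 30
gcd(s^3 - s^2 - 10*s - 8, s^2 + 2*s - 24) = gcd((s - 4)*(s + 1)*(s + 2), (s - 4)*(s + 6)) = s - 4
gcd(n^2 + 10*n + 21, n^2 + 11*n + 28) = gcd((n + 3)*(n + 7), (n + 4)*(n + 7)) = n + 7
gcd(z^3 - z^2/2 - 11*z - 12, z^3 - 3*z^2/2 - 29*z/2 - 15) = z^2 + 7*z/2 + 3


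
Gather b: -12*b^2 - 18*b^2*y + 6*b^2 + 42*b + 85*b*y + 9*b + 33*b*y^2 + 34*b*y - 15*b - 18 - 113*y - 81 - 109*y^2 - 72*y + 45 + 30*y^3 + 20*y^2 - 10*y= b^2*(-18*y - 6) + b*(33*y^2 + 119*y + 36) + 30*y^3 - 89*y^2 - 195*y - 54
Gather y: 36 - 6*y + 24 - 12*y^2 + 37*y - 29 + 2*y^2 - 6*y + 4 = -10*y^2 + 25*y + 35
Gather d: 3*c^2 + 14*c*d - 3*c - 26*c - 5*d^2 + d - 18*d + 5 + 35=3*c^2 - 29*c - 5*d^2 + d*(14*c - 17) + 40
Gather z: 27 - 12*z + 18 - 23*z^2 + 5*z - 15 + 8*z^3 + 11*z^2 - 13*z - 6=8*z^3 - 12*z^2 - 20*z + 24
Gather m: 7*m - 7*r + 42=7*m - 7*r + 42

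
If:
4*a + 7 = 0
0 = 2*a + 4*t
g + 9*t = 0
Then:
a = -7/4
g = -63/8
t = 7/8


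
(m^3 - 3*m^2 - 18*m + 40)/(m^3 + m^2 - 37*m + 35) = (m^2 + 2*m - 8)/(m^2 + 6*m - 7)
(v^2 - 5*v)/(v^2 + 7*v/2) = 2*(v - 5)/(2*v + 7)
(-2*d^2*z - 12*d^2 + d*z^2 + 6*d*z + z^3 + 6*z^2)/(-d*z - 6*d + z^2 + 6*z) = 2*d + z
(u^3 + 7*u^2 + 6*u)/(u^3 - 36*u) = (u + 1)/(u - 6)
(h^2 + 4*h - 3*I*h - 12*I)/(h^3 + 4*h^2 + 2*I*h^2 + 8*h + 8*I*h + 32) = (h - 3*I)/(h^2 + 2*I*h + 8)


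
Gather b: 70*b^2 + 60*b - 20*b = 70*b^2 + 40*b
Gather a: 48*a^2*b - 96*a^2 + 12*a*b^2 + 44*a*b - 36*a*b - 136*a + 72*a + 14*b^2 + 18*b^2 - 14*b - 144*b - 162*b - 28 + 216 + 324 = a^2*(48*b - 96) + a*(12*b^2 + 8*b - 64) + 32*b^2 - 320*b + 512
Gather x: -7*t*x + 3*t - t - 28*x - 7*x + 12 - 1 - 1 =2*t + x*(-7*t - 35) + 10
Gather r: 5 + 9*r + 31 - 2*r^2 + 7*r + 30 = -2*r^2 + 16*r + 66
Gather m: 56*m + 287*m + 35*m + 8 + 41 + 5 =378*m + 54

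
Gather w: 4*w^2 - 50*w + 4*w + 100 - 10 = 4*w^2 - 46*w + 90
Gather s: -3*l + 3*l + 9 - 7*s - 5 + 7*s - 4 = 0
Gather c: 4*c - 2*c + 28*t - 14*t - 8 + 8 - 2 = 2*c + 14*t - 2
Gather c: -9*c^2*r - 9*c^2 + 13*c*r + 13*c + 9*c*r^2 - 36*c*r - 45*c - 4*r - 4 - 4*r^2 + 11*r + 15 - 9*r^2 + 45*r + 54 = c^2*(-9*r - 9) + c*(9*r^2 - 23*r - 32) - 13*r^2 + 52*r + 65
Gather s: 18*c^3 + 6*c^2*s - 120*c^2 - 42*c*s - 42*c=18*c^3 - 120*c^2 - 42*c + s*(6*c^2 - 42*c)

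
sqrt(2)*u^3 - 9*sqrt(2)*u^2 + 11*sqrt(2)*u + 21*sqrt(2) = (u - 7)*(u - 3)*(sqrt(2)*u + sqrt(2))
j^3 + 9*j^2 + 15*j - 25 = (j - 1)*(j + 5)^2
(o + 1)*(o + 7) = o^2 + 8*o + 7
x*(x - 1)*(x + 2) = x^3 + x^2 - 2*x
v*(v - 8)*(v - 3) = v^3 - 11*v^2 + 24*v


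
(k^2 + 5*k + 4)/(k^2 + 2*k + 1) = (k + 4)/(k + 1)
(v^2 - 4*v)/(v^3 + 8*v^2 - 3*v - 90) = v*(v - 4)/(v^3 + 8*v^2 - 3*v - 90)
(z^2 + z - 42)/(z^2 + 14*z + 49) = (z - 6)/(z + 7)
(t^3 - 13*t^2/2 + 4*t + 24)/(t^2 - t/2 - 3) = (t^2 - 8*t + 16)/(t - 2)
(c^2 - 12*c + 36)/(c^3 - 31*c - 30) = (c - 6)/(c^2 + 6*c + 5)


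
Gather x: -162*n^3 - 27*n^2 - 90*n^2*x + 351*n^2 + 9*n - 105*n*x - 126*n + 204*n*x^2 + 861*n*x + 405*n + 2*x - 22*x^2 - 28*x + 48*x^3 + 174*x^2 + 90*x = -162*n^3 + 324*n^2 + 288*n + 48*x^3 + x^2*(204*n + 152) + x*(-90*n^2 + 756*n + 64)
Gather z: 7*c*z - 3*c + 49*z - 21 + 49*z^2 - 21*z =-3*c + 49*z^2 + z*(7*c + 28) - 21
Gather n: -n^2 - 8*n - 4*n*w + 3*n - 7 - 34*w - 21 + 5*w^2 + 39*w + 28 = -n^2 + n*(-4*w - 5) + 5*w^2 + 5*w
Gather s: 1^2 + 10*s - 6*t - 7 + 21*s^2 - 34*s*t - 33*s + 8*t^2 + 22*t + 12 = 21*s^2 + s*(-34*t - 23) + 8*t^2 + 16*t + 6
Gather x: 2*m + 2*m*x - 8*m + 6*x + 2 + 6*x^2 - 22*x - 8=-6*m + 6*x^2 + x*(2*m - 16) - 6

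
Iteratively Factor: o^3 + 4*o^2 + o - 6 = (o + 3)*(o^2 + o - 2) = (o - 1)*(o + 3)*(o + 2)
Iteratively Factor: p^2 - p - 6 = (p - 3)*(p + 2)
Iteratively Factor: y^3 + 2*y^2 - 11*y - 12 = (y - 3)*(y^2 + 5*y + 4) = (y - 3)*(y + 4)*(y + 1)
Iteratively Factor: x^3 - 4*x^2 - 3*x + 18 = (x - 3)*(x^2 - x - 6) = (x - 3)*(x + 2)*(x - 3)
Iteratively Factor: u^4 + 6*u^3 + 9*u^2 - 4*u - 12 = (u - 1)*(u^3 + 7*u^2 + 16*u + 12) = (u - 1)*(u + 2)*(u^2 + 5*u + 6) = (u - 1)*(u + 2)*(u + 3)*(u + 2)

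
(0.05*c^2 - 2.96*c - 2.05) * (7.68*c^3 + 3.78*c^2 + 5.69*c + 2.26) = 0.384*c^5 - 22.5438*c^4 - 26.6483*c^3 - 24.4784*c^2 - 18.3541*c - 4.633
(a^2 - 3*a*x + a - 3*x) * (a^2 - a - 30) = a^4 - 3*a^3*x - 31*a^2 + 93*a*x - 30*a + 90*x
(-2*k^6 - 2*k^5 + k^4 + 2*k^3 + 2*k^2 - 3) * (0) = 0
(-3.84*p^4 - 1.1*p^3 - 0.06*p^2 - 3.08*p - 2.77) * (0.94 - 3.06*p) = 11.7504*p^5 - 0.243599999999999*p^4 - 0.8504*p^3 + 9.3684*p^2 + 5.581*p - 2.6038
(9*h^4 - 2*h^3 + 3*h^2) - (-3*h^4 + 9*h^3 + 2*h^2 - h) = 12*h^4 - 11*h^3 + h^2 + h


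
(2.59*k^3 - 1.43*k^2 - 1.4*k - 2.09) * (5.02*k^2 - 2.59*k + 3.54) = 13.0018*k^5 - 13.8867*k^4 + 5.8443*k^3 - 11.928*k^2 + 0.4571*k - 7.3986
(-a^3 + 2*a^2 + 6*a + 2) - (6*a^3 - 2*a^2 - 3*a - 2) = -7*a^3 + 4*a^2 + 9*a + 4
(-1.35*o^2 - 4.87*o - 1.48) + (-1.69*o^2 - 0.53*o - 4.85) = -3.04*o^2 - 5.4*o - 6.33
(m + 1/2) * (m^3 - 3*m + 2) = m^4 + m^3/2 - 3*m^2 + m/2 + 1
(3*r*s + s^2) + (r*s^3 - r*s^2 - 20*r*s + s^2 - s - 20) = r*s^3 - r*s^2 - 17*r*s + 2*s^2 - s - 20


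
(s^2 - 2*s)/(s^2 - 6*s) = (s - 2)/(s - 6)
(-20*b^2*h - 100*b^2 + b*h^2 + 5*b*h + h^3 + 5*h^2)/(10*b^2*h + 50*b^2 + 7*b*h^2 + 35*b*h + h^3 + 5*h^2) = (-4*b + h)/(2*b + h)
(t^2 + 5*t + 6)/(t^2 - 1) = (t^2 + 5*t + 6)/(t^2 - 1)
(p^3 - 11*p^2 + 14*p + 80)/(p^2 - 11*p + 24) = (p^2 - 3*p - 10)/(p - 3)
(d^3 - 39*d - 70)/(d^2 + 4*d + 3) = (d^3 - 39*d - 70)/(d^2 + 4*d + 3)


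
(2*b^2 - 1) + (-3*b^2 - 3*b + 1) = -b^2 - 3*b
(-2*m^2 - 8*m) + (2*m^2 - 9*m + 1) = 1 - 17*m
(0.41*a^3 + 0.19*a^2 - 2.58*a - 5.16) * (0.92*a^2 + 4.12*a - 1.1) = 0.3772*a^5 + 1.864*a^4 - 2.0418*a^3 - 15.5858*a^2 - 18.4212*a + 5.676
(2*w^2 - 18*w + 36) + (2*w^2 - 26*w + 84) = 4*w^2 - 44*w + 120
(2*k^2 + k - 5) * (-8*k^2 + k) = -16*k^4 - 6*k^3 + 41*k^2 - 5*k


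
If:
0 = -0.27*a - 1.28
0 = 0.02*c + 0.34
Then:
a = -4.74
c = -17.00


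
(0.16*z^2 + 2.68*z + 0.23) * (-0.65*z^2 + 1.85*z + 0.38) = -0.104*z^4 - 1.446*z^3 + 4.8693*z^2 + 1.4439*z + 0.0874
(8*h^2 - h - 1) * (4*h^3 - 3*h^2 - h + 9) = 32*h^5 - 28*h^4 - 9*h^3 + 76*h^2 - 8*h - 9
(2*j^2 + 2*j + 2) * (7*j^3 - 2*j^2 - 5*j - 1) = 14*j^5 + 10*j^4 - 16*j^2 - 12*j - 2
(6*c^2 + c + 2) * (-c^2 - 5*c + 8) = -6*c^4 - 31*c^3 + 41*c^2 - 2*c + 16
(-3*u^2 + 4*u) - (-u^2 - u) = -2*u^2 + 5*u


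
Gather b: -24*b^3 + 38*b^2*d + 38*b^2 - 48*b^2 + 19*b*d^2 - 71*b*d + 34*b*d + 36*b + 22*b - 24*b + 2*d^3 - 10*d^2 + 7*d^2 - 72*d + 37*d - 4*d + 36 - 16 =-24*b^3 + b^2*(38*d - 10) + b*(19*d^2 - 37*d + 34) + 2*d^3 - 3*d^2 - 39*d + 20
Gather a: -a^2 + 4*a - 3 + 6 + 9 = -a^2 + 4*a + 12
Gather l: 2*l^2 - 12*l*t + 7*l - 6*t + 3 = 2*l^2 + l*(7 - 12*t) - 6*t + 3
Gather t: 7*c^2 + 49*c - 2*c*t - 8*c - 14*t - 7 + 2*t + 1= 7*c^2 + 41*c + t*(-2*c - 12) - 6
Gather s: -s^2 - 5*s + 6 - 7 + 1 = -s^2 - 5*s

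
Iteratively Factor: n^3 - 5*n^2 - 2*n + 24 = (n + 2)*(n^2 - 7*n + 12) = (n - 4)*(n + 2)*(n - 3)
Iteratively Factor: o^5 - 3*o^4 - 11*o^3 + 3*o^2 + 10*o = (o)*(o^4 - 3*o^3 - 11*o^2 + 3*o + 10) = o*(o - 5)*(o^3 + 2*o^2 - o - 2) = o*(o - 5)*(o + 2)*(o^2 - 1) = o*(o - 5)*(o + 1)*(o + 2)*(o - 1)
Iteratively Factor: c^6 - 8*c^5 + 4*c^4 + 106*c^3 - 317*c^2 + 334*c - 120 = (c - 5)*(c^5 - 3*c^4 - 11*c^3 + 51*c^2 - 62*c + 24) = (c - 5)*(c - 1)*(c^4 - 2*c^3 - 13*c^2 + 38*c - 24) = (c - 5)*(c - 1)*(c + 4)*(c^3 - 6*c^2 + 11*c - 6) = (c - 5)*(c - 2)*(c - 1)*(c + 4)*(c^2 - 4*c + 3) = (c - 5)*(c - 3)*(c - 2)*(c - 1)*(c + 4)*(c - 1)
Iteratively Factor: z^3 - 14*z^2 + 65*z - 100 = (z - 5)*(z^2 - 9*z + 20) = (z - 5)^2*(z - 4)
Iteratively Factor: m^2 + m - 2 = (m - 1)*(m + 2)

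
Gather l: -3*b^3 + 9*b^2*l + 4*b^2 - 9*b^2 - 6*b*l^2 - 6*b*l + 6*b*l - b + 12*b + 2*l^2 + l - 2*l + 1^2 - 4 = -3*b^3 - 5*b^2 + 11*b + l^2*(2 - 6*b) + l*(9*b^2 - 1) - 3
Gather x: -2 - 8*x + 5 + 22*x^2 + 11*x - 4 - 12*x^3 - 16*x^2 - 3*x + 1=-12*x^3 + 6*x^2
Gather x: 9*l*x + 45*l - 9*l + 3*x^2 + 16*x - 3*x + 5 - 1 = 36*l + 3*x^2 + x*(9*l + 13) + 4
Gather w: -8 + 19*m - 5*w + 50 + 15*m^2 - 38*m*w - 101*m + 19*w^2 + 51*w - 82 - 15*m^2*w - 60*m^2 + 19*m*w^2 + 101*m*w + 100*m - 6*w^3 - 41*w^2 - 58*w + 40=-45*m^2 + 18*m - 6*w^3 + w^2*(19*m - 22) + w*(-15*m^2 + 63*m - 12)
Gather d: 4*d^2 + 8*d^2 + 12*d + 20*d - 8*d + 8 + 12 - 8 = 12*d^2 + 24*d + 12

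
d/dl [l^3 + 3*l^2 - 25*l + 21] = 3*l^2 + 6*l - 25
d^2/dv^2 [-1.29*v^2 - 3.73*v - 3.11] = -2.58000000000000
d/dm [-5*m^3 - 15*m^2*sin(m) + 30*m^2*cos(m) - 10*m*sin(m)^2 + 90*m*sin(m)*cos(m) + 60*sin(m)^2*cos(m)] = -30*m^2*sin(m) - 15*m^2*cos(m) - 15*m^2 - 30*m*sin(m) - 10*m*sin(2*m) + 60*m*cos(m) + 90*m*cos(2*m) - 15*sin(m) + 45*sin(2*m) + 45*sin(3*m) + 5*cos(2*m) - 5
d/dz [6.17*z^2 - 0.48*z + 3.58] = 12.34*z - 0.48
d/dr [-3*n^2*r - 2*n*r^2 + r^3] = -3*n^2 - 4*n*r + 3*r^2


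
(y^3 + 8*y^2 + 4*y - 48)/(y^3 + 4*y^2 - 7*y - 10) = (y^2 + 10*y + 24)/(y^2 + 6*y + 5)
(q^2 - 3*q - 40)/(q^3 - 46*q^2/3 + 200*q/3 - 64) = 3*(q + 5)/(3*q^2 - 22*q + 24)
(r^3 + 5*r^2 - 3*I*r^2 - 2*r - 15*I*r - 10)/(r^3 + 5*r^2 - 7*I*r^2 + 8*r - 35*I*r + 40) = (r^2 - 3*I*r - 2)/(r^2 - 7*I*r + 8)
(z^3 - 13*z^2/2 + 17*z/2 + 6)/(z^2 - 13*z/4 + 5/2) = 2*(2*z^3 - 13*z^2 + 17*z + 12)/(4*z^2 - 13*z + 10)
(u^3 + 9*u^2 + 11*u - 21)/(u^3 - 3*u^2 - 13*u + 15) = (u + 7)/(u - 5)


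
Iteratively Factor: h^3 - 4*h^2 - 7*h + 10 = (h - 1)*(h^2 - 3*h - 10) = (h - 1)*(h + 2)*(h - 5)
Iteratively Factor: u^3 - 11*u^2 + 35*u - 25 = (u - 1)*(u^2 - 10*u + 25) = (u - 5)*(u - 1)*(u - 5)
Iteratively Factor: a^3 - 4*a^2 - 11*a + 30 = (a + 3)*(a^2 - 7*a + 10) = (a - 5)*(a + 3)*(a - 2)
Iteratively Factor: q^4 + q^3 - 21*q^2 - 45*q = (q)*(q^3 + q^2 - 21*q - 45) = q*(q - 5)*(q^2 + 6*q + 9) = q*(q - 5)*(q + 3)*(q + 3)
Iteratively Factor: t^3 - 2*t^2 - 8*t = (t - 4)*(t^2 + 2*t) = t*(t - 4)*(t + 2)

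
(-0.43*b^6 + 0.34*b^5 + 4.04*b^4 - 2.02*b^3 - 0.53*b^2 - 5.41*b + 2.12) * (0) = 0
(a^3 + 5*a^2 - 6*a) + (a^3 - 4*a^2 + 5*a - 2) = 2*a^3 + a^2 - a - 2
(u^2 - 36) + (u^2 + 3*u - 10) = 2*u^2 + 3*u - 46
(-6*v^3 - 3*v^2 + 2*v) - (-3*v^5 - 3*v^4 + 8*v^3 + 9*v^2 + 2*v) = 3*v^5 + 3*v^4 - 14*v^3 - 12*v^2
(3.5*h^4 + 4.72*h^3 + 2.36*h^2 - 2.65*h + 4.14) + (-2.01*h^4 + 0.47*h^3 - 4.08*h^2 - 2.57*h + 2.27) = 1.49*h^4 + 5.19*h^3 - 1.72*h^2 - 5.22*h + 6.41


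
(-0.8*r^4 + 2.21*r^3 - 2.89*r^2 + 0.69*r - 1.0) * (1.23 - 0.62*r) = 0.496*r^5 - 2.3542*r^4 + 4.5101*r^3 - 3.9825*r^2 + 1.4687*r - 1.23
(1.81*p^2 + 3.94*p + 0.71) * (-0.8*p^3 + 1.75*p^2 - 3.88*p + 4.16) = -1.448*p^5 + 0.0154999999999998*p^4 - 0.6958*p^3 - 6.5151*p^2 + 13.6356*p + 2.9536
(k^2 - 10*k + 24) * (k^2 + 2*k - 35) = k^4 - 8*k^3 - 31*k^2 + 398*k - 840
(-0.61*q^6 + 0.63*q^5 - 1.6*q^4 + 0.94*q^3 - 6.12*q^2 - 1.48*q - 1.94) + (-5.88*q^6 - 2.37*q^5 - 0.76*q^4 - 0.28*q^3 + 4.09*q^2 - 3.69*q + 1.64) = -6.49*q^6 - 1.74*q^5 - 2.36*q^4 + 0.66*q^3 - 2.03*q^2 - 5.17*q - 0.3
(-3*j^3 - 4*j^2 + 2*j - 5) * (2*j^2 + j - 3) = -6*j^5 - 11*j^4 + 9*j^3 + 4*j^2 - 11*j + 15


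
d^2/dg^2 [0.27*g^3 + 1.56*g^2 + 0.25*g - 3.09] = 1.62*g + 3.12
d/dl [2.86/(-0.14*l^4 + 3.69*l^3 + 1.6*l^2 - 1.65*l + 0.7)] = (1.6016*l^3 - 31.6602*l^2 - 9.152*l + 4.719)/(-0.14*l^4 + 3.69*l^3 + 1.6*l^2 - 1.65*l + 0.7)^2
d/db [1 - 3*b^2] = -6*b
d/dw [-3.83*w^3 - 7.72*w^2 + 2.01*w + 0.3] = -11.49*w^2 - 15.44*w + 2.01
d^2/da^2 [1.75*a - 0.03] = 0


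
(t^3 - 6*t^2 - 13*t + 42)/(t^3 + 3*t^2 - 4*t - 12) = (t - 7)/(t + 2)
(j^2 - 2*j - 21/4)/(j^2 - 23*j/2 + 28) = (j + 3/2)/(j - 8)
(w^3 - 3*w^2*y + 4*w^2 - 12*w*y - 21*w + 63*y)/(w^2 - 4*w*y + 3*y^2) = (-w^2 - 4*w + 21)/(-w + y)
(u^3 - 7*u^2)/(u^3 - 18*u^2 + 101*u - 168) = u^2/(u^2 - 11*u + 24)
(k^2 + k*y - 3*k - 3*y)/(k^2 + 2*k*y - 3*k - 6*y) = (k + y)/(k + 2*y)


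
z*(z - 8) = z^2 - 8*z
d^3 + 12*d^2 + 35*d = d*(d + 5)*(d + 7)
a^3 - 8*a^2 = a^2*(a - 8)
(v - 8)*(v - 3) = v^2 - 11*v + 24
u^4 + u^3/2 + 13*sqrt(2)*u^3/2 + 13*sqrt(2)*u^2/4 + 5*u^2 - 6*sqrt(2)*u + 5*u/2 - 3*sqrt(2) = (u + 1/2)*(u - sqrt(2)/2)*(u + sqrt(2))*(u + 6*sqrt(2))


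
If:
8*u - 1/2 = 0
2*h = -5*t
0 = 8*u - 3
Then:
No Solution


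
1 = 1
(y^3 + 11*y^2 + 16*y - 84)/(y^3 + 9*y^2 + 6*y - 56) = (y + 6)/(y + 4)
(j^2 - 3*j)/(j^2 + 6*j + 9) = j*(j - 3)/(j^2 + 6*j + 9)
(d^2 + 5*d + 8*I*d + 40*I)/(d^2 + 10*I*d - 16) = (d + 5)/(d + 2*I)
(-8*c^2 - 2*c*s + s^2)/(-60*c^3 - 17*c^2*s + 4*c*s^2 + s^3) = (2*c + s)/(15*c^2 + 8*c*s + s^2)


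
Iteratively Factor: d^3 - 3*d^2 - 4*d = (d + 1)*(d^2 - 4*d) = d*(d + 1)*(d - 4)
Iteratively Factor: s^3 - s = (s - 1)*(s^2 + s) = (s - 1)*(s + 1)*(s)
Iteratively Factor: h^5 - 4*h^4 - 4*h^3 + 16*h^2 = (h)*(h^4 - 4*h^3 - 4*h^2 + 16*h) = h*(h - 2)*(h^3 - 2*h^2 - 8*h) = h*(h - 4)*(h - 2)*(h^2 + 2*h) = h^2*(h - 4)*(h - 2)*(h + 2)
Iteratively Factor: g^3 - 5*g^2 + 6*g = (g - 2)*(g^2 - 3*g) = (g - 3)*(g - 2)*(g)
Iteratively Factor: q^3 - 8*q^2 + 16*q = (q - 4)*(q^2 - 4*q) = q*(q - 4)*(q - 4)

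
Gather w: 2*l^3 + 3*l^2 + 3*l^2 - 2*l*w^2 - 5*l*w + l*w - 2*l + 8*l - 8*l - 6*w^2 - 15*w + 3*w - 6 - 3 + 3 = 2*l^3 + 6*l^2 - 2*l + w^2*(-2*l - 6) + w*(-4*l - 12) - 6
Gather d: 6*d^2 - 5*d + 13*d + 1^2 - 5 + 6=6*d^2 + 8*d + 2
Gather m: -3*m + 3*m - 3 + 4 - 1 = 0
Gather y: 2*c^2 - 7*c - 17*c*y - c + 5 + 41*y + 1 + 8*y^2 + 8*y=2*c^2 - 8*c + 8*y^2 + y*(49 - 17*c) + 6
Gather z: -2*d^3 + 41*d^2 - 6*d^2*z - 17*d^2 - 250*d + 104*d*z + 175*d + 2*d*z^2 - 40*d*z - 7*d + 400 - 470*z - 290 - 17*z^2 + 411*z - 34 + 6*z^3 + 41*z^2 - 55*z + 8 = -2*d^3 + 24*d^2 - 82*d + 6*z^3 + z^2*(2*d + 24) + z*(-6*d^2 + 64*d - 114) + 84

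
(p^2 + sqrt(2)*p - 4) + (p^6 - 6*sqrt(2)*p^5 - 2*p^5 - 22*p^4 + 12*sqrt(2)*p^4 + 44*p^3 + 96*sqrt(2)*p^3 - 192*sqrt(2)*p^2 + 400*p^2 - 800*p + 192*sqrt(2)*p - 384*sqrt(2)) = p^6 - 6*sqrt(2)*p^5 - 2*p^5 - 22*p^4 + 12*sqrt(2)*p^4 + 44*p^3 + 96*sqrt(2)*p^3 - 192*sqrt(2)*p^2 + 401*p^2 - 800*p + 193*sqrt(2)*p - 384*sqrt(2) - 4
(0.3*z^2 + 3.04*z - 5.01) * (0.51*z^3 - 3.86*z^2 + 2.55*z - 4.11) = 0.153*z^5 + 0.3924*z^4 - 13.5245*z^3 + 25.8576*z^2 - 25.2699*z + 20.5911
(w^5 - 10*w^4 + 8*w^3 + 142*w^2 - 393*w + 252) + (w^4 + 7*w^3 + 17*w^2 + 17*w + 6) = w^5 - 9*w^4 + 15*w^3 + 159*w^2 - 376*w + 258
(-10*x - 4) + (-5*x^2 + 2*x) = -5*x^2 - 8*x - 4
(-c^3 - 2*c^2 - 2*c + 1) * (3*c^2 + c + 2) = -3*c^5 - 7*c^4 - 10*c^3 - 3*c^2 - 3*c + 2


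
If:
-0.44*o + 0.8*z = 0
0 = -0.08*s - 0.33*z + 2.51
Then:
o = 1.81818181818182*z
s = 31.375 - 4.125*z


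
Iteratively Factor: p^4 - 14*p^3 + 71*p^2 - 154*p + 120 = (p - 2)*(p^3 - 12*p^2 + 47*p - 60) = (p - 4)*(p - 2)*(p^2 - 8*p + 15) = (p - 5)*(p - 4)*(p - 2)*(p - 3)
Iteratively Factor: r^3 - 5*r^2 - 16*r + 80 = (r + 4)*(r^2 - 9*r + 20) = (r - 4)*(r + 4)*(r - 5)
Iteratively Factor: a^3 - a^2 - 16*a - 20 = (a + 2)*(a^2 - 3*a - 10) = (a - 5)*(a + 2)*(a + 2)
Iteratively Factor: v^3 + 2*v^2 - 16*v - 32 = (v - 4)*(v^2 + 6*v + 8) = (v - 4)*(v + 4)*(v + 2)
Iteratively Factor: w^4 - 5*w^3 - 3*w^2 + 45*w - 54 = (w - 3)*(w^3 - 2*w^2 - 9*w + 18) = (w - 3)^2*(w^2 + w - 6) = (w - 3)^2*(w - 2)*(w + 3)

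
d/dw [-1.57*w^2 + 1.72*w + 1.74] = 1.72 - 3.14*w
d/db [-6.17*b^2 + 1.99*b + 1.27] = 1.99 - 12.34*b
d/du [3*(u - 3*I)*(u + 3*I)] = 6*u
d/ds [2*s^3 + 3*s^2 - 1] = 6*s*(s + 1)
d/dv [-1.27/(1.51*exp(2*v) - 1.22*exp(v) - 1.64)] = (3.8354*exp(v) - 1.5494)*exp(v)/(-1.51*exp(2*v) + 1.22*exp(v) + 1.64)^2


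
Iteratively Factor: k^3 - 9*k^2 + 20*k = (k - 4)*(k^2 - 5*k) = (k - 5)*(k - 4)*(k)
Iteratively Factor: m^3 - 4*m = (m)*(m^2 - 4) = m*(m + 2)*(m - 2)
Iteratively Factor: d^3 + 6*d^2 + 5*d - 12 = (d + 4)*(d^2 + 2*d - 3) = (d - 1)*(d + 4)*(d + 3)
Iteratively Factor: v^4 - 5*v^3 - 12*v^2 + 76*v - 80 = (v - 2)*(v^3 - 3*v^2 - 18*v + 40) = (v - 5)*(v - 2)*(v^2 + 2*v - 8) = (v - 5)*(v - 2)*(v + 4)*(v - 2)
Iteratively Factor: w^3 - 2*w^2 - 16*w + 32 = (w - 4)*(w^2 + 2*w - 8) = (w - 4)*(w - 2)*(w + 4)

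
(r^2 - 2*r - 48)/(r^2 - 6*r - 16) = (r + 6)/(r + 2)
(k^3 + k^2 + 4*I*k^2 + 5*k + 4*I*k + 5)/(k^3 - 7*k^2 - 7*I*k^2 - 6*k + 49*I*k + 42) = (k^2 + k*(1 + 5*I) + 5*I)/(k^2 - k*(7 + 6*I) + 42*I)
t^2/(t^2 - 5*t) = t/(t - 5)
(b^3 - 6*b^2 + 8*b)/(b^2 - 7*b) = (b^2 - 6*b + 8)/(b - 7)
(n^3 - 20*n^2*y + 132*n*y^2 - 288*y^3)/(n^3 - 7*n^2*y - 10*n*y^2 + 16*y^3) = (-n^2 + 12*n*y - 36*y^2)/(-n^2 - n*y + 2*y^2)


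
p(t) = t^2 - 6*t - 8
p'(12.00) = 18.00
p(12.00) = 64.00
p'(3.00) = 0.00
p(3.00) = -17.00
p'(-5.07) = -16.14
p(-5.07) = 48.12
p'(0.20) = -5.60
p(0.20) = -9.16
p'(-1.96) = -9.92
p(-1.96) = 7.60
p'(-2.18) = -10.36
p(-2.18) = 9.83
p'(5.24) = 4.48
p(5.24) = -11.98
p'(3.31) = 0.62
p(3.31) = -16.90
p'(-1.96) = -9.92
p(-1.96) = 7.60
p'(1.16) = -3.68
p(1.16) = -13.61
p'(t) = 2*t - 6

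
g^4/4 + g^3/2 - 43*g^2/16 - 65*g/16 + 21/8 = (g/4 + 1/2)*(g - 3)*(g - 1/2)*(g + 7/2)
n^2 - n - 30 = (n - 6)*(n + 5)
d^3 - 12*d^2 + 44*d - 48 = (d - 6)*(d - 4)*(d - 2)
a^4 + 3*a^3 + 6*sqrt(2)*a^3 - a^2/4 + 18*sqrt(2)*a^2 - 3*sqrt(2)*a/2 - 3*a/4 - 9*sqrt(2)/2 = (a - 1/2)*(a + 1/2)*(a + 3)*(a + 6*sqrt(2))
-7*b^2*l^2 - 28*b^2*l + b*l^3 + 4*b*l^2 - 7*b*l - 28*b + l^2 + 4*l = (-7*b + l)*(l + 4)*(b*l + 1)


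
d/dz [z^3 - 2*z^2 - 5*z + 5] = 3*z^2 - 4*z - 5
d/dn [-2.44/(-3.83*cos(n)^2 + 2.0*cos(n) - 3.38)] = (18.6904*cos(n) - 4.88)*sin(n)/(3.83*cos(n)^2 - 2.0*cos(n) + 3.38)^2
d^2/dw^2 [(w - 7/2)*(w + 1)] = 2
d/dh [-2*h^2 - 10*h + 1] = -4*h - 10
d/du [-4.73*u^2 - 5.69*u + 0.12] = -9.46*u - 5.69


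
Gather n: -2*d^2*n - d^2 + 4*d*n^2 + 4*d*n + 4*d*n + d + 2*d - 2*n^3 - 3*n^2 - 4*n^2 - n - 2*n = -d^2 + 3*d - 2*n^3 + n^2*(4*d - 7) + n*(-2*d^2 + 8*d - 3)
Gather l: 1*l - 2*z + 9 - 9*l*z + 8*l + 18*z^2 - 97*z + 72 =l*(9 - 9*z) + 18*z^2 - 99*z + 81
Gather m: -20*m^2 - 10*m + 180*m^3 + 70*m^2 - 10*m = 180*m^3 + 50*m^2 - 20*m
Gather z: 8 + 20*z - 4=20*z + 4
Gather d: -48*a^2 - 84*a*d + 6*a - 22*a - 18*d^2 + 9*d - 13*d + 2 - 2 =-48*a^2 - 16*a - 18*d^2 + d*(-84*a - 4)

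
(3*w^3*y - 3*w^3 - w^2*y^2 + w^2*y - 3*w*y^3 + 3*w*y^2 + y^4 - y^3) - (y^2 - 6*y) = 3*w^3*y - 3*w^3 - w^2*y^2 + w^2*y - 3*w*y^3 + 3*w*y^2 + y^4 - y^3 - y^2 + 6*y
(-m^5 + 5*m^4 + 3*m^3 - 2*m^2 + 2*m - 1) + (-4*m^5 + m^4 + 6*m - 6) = -5*m^5 + 6*m^4 + 3*m^3 - 2*m^2 + 8*m - 7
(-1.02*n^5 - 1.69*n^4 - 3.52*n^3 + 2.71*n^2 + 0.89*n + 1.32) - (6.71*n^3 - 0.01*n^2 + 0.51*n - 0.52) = -1.02*n^5 - 1.69*n^4 - 10.23*n^3 + 2.72*n^2 + 0.38*n + 1.84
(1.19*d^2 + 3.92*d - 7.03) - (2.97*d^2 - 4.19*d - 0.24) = -1.78*d^2 + 8.11*d - 6.79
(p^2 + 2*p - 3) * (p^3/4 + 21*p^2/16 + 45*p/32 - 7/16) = p^5/4 + 29*p^4/16 + 105*p^3/32 - 25*p^2/16 - 163*p/32 + 21/16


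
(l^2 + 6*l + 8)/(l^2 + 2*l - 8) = (l + 2)/(l - 2)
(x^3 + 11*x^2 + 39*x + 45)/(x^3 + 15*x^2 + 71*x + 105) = (x + 3)/(x + 7)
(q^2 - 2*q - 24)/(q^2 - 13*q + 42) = (q + 4)/(q - 7)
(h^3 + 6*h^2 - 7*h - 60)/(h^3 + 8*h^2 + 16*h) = (h^2 + 2*h - 15)/(h*(h + 4))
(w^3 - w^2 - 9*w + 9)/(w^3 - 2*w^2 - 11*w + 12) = (w - 3)/(w - 4)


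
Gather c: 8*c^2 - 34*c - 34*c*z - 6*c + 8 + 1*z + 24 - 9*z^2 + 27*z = 8*c^2 + c*(-34*z - 40) - 9*z^2 + 28*z + 32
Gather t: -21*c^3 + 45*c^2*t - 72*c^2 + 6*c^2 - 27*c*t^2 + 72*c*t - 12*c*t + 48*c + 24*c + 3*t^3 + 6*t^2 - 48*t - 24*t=-21*c^3 - 66*c^2 + 72*c + 3*t^3 + t^2*(6 - 27*c) + t*(45*c^2 + 60*c - 72)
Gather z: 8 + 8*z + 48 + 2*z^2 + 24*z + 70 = 2*z^2 + 32*z + 126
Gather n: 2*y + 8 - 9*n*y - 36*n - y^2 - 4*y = n*(-9*y - 36) - y^2 - 2*y + 8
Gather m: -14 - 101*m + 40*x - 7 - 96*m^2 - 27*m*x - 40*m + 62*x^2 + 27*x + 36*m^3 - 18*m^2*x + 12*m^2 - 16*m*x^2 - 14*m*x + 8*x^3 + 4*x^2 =36*m^3 + m^2*(-18*x - 84) + m*(-16*x^2 - 41*x - 141) + 8*x^3 + 66*x^2 + 67*x - 21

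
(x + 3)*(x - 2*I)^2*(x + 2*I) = x^4 + 3*x^3 - 2*I*x^3 + 4*x^2 - 6*I*x^2 + 12*x - 8*I*x - 24*I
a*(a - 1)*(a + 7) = a^3 + 6*a^2 - 7*a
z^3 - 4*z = z*(z - 2)*(z + 2)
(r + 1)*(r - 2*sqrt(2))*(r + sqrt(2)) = r^3 - sqrt(2)*r^2 + r^2 - 4*r - sqrt(2)*r - 4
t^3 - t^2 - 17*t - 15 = (t - 5)*(t + 1)*(t + 3)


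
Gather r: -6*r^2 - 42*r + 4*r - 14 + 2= -6*r^2 - 38*r - 12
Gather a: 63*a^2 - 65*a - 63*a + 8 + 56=63*a^2 - 128*a + 64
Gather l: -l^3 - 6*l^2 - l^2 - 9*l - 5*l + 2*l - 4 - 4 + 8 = -l^3 - 7*l^2 - 12*l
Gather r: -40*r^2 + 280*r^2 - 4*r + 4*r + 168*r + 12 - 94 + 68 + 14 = 240*r^2 + 168*r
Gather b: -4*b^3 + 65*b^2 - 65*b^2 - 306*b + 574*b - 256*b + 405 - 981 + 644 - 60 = -4*b^3 + 12*b + 8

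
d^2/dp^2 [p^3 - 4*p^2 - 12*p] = 6*p - 8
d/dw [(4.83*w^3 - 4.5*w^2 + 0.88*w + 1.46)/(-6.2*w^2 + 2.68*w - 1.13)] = (-29.946*w^4 + 25.8888*w^3 - 22.9777*w^2 + 28.274*w - 4.9072)/(38.44*w^4 - 33.232*w^3 + 21.1944*w^2 - 6.0568*w + 1.2769)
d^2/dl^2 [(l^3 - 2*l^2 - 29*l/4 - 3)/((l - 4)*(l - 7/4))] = 936/(64*l^3 - 336*l^2 + 588*l - 343)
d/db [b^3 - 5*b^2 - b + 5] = 3*b^2 - 10*b - 1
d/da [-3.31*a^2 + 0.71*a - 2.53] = 0.71 - 6.62*a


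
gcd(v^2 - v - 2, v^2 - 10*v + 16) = v - 2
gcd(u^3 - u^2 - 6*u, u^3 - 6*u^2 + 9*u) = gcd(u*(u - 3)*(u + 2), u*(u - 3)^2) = u^2 - 3*u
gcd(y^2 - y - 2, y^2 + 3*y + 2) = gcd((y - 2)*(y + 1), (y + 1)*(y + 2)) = y + 1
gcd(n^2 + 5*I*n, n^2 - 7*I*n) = n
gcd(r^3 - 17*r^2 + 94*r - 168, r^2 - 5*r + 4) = r - 4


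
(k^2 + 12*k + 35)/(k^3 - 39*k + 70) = (k + 5)/(k^2 - 7*k + 10)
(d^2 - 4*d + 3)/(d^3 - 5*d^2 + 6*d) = (d - 1)/(d*(d - 2))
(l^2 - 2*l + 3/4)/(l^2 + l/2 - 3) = (l - 1/2)/(l + 2)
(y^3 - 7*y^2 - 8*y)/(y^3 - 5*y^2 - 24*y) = (y + 1)/(y + 3)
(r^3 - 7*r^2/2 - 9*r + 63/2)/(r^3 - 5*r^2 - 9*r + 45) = (r - 7/2)/(r - 5)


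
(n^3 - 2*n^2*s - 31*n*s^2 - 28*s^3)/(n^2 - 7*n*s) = n + 5*s + 4*s^2/n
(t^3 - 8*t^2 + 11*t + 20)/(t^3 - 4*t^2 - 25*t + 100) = (t + 1)/(t + 5)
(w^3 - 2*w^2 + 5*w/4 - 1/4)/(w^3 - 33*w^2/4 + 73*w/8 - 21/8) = 2*(2*w^2 - 3*w + 1)/(4*w^2 - 31*w + 21)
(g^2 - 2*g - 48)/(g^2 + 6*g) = (g - 8)/g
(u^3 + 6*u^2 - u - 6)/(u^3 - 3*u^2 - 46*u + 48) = (u + 1)/(u - 8)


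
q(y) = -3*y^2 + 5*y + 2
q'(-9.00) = 59.00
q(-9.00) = -286.00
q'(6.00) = -31.00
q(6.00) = -76.00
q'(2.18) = -8.08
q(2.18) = -1.36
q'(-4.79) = 33.74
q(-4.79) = -90.78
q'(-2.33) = 18.98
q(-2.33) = -25.94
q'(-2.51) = 20.06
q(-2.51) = -29.45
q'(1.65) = -4.90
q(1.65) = 2.08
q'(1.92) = -6.52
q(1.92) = 0.54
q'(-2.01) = 17.06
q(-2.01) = -20.17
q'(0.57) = 1.58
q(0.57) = 3.88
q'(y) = 5 - 6*y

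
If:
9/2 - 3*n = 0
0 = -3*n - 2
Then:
No Solution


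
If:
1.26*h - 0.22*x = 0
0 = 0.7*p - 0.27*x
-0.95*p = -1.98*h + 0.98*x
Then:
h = 0.00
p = 0.00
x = 0.00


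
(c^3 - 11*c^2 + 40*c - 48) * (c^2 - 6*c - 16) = c^5 - 17*c^4 + 90*c^3 - 112*c^2 - 352*c + 768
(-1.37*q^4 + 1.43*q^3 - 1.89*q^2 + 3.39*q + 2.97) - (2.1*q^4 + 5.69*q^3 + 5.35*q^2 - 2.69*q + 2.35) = -3.47*q^4 - 4.26*q^3 - 7.24*q^2 + 6.08*q + 0.62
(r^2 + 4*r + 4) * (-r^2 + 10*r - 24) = -r^4 + 6*r^3 + 12*r^2 - 56*r - 96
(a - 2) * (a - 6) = a^2 - 8*a + 12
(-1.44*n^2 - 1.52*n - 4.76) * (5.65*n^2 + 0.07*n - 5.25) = -8.136*n^4 - 8.6888*n^3 - 19.4404*n^2 + 7.6468*n + 24.99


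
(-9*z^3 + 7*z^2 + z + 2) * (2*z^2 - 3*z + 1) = -18*z^5 + 41*z^4 - 28*z^3 + 8*z^2 - 5*z + 2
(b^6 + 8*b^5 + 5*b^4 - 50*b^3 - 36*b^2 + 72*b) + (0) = b^6 + 8*b^5 + 5*b^4 - 50*b^3 - 36*b^2 + 72*b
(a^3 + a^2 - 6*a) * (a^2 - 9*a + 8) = a^5 - 8*a^4 - 7*a^3 + 62*a^2 - 48*a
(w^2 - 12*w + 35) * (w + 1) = w^3 - 11*w^2 + 23*w + 35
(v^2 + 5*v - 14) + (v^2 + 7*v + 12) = 2*v^2 + 12*v - 2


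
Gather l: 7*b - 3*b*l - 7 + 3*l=7*b + l*(3 - 3*b) - 7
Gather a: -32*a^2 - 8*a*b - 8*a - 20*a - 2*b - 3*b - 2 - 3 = -32*a^2 + a*(-8*b - 28) - 5*b - 5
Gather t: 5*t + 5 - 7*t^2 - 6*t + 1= -7*t^2 - t + 6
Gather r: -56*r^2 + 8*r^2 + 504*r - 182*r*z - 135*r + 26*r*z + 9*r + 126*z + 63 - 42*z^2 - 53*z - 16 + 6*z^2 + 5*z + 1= -48*r^2 + r*(378 - 156*z) - 36*z^2 + 78*z + 48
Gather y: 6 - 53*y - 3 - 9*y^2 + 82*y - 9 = -9*y^2 + 29*y - 6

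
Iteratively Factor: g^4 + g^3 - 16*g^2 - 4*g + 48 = (g - 2)*(g^3 + 3*g^2 - 10*g - 24) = (g - 2)*(g + 2)*(g^2 + g - 12) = (g - 2)*(g + 2)*(g + 4)*(g - 3)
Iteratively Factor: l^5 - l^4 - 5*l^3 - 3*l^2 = (l - 3)*(l^4 + 2*l^3 + l^2) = l*(l - 3)*(l^3 + 2*l^2 + l) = l^2*(l - 3)*(l^2 + 2*l + 1) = l^2*(l - 3)*(l + 1)*(l + 1)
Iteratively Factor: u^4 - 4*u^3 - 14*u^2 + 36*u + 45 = (u - 5)*(u^3 + u^2 - 9*u - 9) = (u - 5)*(u - 3)*(u^2 + 4*u + 3) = (u - 5)*(u - 3)*(u + 1)*(u + 3)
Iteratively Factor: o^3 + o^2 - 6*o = (o + 3)*(o^2 - 2*o) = o*(o + 3)*(o - 2)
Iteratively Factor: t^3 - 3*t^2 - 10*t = (t + 2)*(t^2 - 5*t) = (t - 5)*(t + 2)*(t)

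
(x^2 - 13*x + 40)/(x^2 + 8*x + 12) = (x^2 - 13*x + 40)/(x^2 + 8*x + 12)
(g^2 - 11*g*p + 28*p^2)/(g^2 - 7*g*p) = (g - 4*p)/g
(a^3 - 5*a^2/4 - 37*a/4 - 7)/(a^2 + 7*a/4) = a - 3 - 4/a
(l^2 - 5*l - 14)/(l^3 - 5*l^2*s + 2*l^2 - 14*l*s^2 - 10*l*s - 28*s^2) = (7 - l)/(-l^2 + 5*l*s + 14*s^2)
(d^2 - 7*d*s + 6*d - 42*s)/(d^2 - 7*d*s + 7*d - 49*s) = (d + 6)/(d + 7)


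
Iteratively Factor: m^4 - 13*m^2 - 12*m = (m - 4)*(m^3 + 4*m^2 + 3*m) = m*(m - 4)*(m^2 + 4*m + 3) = m*(m - 4)*(m + 1)*(m + 3)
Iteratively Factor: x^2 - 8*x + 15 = (x - 3)*(x - 5)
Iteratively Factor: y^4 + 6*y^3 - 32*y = (y)*(y^3 + 6*y^2 - 32) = y*(y - 2)*(y^2 + 8*y + 16) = y*(y - 2)*(y + 4)*(y + 4)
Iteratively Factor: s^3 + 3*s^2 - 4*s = (s - 1)*(s^2 + 4*s) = (s - 1)*(s + 4)*(s)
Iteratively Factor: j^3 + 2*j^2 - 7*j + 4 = (j - 1)*(j^2 + 3*j - 4) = (j - 1)^2*(j + 4)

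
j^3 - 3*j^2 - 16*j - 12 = (j - 6)*(j + 1)*(j + 2)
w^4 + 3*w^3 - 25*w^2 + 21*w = w*(w - 3)*(w - 1)*(w + 7)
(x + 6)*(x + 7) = x^2 + 13*x + 42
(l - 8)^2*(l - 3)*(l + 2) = l^4 - 17*l^3 + 74*l^2 + 32*l - 384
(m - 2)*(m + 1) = m^2 - m - 2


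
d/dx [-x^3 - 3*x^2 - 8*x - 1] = -3*x^2 - 6*x - 8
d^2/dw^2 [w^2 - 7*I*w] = 2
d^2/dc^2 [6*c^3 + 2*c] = 36*c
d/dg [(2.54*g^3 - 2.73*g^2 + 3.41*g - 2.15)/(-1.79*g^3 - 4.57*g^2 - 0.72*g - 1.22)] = (-16.4945*g^4 + 8.5502*g^3 - 3.2926*g^2 - 12.9898*g - 5.7082)/(3.2041*g^6 + 16.3606*g^5 + 23.4625*g^4 + 10.9484*g^3 + 11.6692*g^2 + 1.7568*g + 1.4884)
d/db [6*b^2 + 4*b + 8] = 12*b + 4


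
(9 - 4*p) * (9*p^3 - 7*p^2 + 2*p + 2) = -36*p^4 + 109*p^3 - 71*p^2 + 10*p + 18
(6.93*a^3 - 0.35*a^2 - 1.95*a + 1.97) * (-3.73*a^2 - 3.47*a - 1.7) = -25.8489*a^5 - 22.7416*a^4 - 3.293*a^3 + 0.0134000000000007*a^2 - 3.5209*a - 3.349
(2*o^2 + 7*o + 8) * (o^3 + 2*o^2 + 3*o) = 2*o^5 + 11*o^4 + 28*o^3 + 37*o^2 + 24*o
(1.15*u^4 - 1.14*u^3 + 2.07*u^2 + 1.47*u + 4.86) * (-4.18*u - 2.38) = -4.807*u^5 + 2.0282*u^4 - 5.9394*u^3 - 11.0712*u^2 - 23.8134*u - 11.5668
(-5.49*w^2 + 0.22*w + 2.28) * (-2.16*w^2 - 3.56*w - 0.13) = 11.8584*w^4 + 19.0692*w^3 - 4.9943*w^2 - 8.1454*w - 0.2964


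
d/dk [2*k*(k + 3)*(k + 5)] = 6*k^2 + 32*k + 30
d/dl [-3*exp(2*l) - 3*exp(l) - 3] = (-6*exp(l) - 3)*exp(l)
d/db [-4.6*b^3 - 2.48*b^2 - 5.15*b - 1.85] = -13.8*b^2 - 4.96*b - 5.15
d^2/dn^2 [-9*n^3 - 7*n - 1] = -54*n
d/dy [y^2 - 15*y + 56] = 2*y - 15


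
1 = 1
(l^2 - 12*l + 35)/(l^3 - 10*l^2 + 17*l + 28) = (l - 5)/(l^2 - 3*l - 4)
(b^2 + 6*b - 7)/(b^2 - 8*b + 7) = (b + 7)/(b - 7)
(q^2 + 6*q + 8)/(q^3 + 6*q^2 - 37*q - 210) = (q^2 + 6*q + 8)/(q^3 + 6*q^2 - 37*q - 210)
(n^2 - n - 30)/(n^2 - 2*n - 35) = (n - 6)/(n - 7)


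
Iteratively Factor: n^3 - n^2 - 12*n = (n + 3)*(n^2 - 4*n) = n*(n + 3)*(n - 4)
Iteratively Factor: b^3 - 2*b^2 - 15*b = (b - 5)*(b^2 + 3*b) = b*(b - 5)*(b + 3)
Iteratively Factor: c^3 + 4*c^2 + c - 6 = (c + 2)*(c^2 + 2*c - 3) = (c - 1)*(c + 2)*(c + 3)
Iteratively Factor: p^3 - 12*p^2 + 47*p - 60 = (p - 5)*(p^2 - 7*p + 12) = (p - 5)*(p - 3)*(p - 4)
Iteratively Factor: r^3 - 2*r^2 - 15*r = (r - 5)*(r^2 + 3*r) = (r - 5)*(r + 3)*(r)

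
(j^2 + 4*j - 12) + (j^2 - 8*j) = 2*j^2 - 4*j - 12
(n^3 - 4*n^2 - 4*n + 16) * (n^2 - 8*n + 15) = n^5 - 12*n^4 + 43*n^3 - 12*n^2 - 188*n + 240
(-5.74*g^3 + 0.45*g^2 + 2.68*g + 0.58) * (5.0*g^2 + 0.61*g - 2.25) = -28.7*g^5 - 1.2514*g^4 + 26.5895*g^3 + 3.5223*g^2 - 5.6762*g - 1.305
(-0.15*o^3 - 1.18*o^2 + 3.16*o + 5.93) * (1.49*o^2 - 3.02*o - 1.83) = -0.2235*o^5 - 1.3052*o^4 + 8.5465*o^3 + 1.4519*o^2 - 23.6914*o - 10.8519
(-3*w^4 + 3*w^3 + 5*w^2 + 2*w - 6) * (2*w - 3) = -6*w^5 + 15*w^4 + w^3 - 11*w^2 - 18*w + 18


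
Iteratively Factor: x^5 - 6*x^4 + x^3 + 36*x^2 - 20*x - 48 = (x + 2)*(x^4 - 8*x^3 + 17*x^2 + 2*x - 24) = (x - 4)*(x + 2)*(x^3 - 4*x^2 + x + 6) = (x - 4)*(x - 2)*(x + 2)*(x^2 - 2*x - 3) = (x - 4)*(x - 3)*(x - 2)*(x + 2)*(x + 1)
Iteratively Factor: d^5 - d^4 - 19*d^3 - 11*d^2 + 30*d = (d - 5)*(d^4 + 4*d^3 + d^2 - 6*d) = (d - 5)*(d + 3)*(d^3 + d^2 - 2*d) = (d - 5)*(d + 2)*(d + 3)*(d^2 - d) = (d - 5)*(d - 1)*(d + 2)*(d + 3)*(d)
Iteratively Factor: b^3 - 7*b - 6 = (b - 3)*(b^2 + 3*b + 2) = (b - 3)*(b + 1)*(b + 2)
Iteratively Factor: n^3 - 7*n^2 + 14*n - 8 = (n - 2)*(n^2 - 5*n + 4) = (n - 4)*(n - 2)*(n - 1)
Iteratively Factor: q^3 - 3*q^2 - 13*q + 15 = (q - 5)*(q^2 + 2*q - 3) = (q - 5)*(q - 1)*(q + 3)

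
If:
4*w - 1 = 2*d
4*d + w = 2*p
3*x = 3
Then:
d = 2*w - 1/2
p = 9*w/2 - 1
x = 1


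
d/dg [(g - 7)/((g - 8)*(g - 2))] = (-g^2 + 14*g - 54)/(g^4 - 20*g^3 + 132*g^2 - 320*g + 256)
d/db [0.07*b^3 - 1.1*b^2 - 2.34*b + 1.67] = 0.21*b^2 - 2.2*b - 2.34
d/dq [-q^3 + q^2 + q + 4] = -3*q^2 + 2*q + 1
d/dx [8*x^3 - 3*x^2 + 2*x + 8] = 24*x^2 - 6*x + 2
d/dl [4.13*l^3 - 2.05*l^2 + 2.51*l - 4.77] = 12.39*l^2 - 4.1*l + 2.51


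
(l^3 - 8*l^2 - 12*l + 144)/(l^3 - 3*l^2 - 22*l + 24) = (l - 6)/(l - 1)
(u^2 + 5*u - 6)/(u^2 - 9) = (u^2 + 5*u - 6)/(u^2 - 9)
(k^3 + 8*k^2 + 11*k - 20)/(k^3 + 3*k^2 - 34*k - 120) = (k - 1)/(k - 6)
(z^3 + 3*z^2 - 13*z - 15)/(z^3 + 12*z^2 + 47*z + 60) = (z^2 - 2*z - 3)/(z^2 + 7*z + 12)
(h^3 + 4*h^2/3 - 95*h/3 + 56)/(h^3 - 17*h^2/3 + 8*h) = (h + 7)/h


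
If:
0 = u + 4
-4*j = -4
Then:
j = 1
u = -4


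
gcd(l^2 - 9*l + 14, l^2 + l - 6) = l - 2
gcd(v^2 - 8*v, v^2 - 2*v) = v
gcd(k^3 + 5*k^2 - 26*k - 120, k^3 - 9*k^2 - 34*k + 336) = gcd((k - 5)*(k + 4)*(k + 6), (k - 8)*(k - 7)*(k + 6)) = k + 6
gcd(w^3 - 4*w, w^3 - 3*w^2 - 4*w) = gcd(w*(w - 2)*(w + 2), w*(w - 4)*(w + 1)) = w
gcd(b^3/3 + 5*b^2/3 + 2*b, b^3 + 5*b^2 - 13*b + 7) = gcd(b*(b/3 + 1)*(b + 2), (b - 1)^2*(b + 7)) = 1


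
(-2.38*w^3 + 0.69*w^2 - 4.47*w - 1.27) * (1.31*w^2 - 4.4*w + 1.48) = -3.1178*w^5 + 11.3759*w^4 - 12.4141*w^3 + 19.0255*w^2 - 1.0276*w - 1.8796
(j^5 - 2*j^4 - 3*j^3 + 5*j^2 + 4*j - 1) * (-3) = -3*j^5 + 6*j^4 + 9*j^3 - 15*j^2 - 12*j + 3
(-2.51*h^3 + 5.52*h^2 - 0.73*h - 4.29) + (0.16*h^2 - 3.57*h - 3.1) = -2.51*h^3 + 5.68*h^2 - 4.3*h - 7.39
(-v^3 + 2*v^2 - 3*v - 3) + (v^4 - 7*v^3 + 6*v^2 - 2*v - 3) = v^4 - 8*v^3 + 8*v^2 - 5*v - 6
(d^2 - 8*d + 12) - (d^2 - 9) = 21 - 8*d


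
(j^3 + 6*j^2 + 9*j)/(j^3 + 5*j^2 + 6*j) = (j + 3)/(j + 2)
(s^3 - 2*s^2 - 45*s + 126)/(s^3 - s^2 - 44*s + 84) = (s - 3)/(s - 2)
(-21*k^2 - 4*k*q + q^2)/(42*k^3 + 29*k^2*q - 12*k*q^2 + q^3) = (3*k + q)/(-6*k^2 - 5*k*q + q^2)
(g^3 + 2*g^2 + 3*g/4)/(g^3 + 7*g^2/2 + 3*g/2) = (g + 3/2)/(g + 3)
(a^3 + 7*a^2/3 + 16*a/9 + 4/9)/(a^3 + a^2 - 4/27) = 3*(a + 1)/(3*a - 1)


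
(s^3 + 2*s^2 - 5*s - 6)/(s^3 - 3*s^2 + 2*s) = (s^2 + 4*s + 3)/(s*(s - 1))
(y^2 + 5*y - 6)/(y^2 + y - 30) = (y - 1)/(y - 5)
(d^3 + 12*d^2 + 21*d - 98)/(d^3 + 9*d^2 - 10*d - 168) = (d^2 + 5*d - 14)/(d^2 + 2*d - 24)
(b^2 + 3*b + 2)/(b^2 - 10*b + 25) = (b^2 + 3*b + 2)/(b^2 - 10*b + 25)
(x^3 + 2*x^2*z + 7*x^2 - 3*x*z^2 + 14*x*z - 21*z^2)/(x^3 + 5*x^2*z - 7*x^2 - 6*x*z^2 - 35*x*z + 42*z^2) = (x^2 + 3*x*z + 7*x + 21*z)/(x^2 + 6*x*z - 7*x - 42*z)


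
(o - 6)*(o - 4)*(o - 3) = o^3 - 13*o^2 + 54*o - 72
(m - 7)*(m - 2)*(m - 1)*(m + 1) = m^4 - 9*m^3 + 13*m^2 + 9*m - 14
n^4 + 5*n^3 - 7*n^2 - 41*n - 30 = (n - 3)*(n + 1)*(n + 2)*(n + 5)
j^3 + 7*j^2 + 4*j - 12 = (j - 1)*(j + 2)*(j + 6)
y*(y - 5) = y^2 - 5*y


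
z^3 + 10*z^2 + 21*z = z*(z + 3)*(z + 7)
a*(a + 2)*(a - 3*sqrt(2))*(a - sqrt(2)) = a^4 - 4*sqrt(2)*a^3 + 2*a^3 - 8*sqrt(2)*a^2 + 6*a^2 + 12*a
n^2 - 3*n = n*(n - 3)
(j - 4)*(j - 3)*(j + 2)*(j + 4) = j^4 - j^3 - 22*j^2 + 16*j + 96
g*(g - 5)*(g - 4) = g^3 - 9*g^2 + 20*g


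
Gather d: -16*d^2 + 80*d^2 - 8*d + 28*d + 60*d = 64*d^2 + 80*d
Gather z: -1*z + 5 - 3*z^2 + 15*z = -3*z^2 + 14*z + 5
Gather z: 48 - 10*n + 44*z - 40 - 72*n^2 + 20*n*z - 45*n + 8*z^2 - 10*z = -72*n^2 - 55*n + 8*z^2 + z*(20*n + 34) + 8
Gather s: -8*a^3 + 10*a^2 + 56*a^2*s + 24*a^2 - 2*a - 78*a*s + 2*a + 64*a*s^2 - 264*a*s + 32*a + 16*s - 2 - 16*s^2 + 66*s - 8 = -8*a^3 + 34*a^2 + 32*a + s^2*(64*a - 16) + s*(56*a^2 - 342*a + 82) - 10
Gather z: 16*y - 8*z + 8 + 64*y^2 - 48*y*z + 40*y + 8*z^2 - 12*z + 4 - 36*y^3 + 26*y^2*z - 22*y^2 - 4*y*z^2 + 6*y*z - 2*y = -36*y^3 + 42*y^2 + 54*y + z^2*(8 - 4*y) + z*(26*y^2 - 42*y - 20) + 12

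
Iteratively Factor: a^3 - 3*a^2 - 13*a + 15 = (a - 1)*(a^2 - 2*a - 15) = (a - 1)*(a + 3)*(a - 5)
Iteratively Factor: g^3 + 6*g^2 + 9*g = (g + 3)*(g^2 + 3*g) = (g + 3)^2*(g)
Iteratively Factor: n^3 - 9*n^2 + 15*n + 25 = (n - 5)*(n^2 - 4*n - 5) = (n - 5)^2*(n + 1)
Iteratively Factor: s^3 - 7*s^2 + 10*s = (s - 2)*(s^2 - 5*s) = s*(s - 2)*(s - 5)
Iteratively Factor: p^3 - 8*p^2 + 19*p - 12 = (p - 4)*(p^2 - 4*p + 3) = (p - 4)*(p - 1)*(p - 3)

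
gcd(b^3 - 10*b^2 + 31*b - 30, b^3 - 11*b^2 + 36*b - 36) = b^2 - 5*b + 6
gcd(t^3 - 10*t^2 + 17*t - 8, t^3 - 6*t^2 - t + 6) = t - 1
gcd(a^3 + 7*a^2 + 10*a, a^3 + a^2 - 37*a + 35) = 1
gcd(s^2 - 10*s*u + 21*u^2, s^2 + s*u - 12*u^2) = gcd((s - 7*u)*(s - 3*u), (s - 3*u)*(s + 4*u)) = s - 3*u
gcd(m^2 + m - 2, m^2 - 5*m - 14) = m + 2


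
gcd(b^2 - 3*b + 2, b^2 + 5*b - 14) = b - 2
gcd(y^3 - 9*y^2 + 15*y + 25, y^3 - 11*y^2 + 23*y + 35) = y^2 - 4*y - 5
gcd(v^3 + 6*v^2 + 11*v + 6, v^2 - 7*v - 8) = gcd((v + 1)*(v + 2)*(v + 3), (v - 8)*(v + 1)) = v + 1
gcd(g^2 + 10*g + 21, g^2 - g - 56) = g + 7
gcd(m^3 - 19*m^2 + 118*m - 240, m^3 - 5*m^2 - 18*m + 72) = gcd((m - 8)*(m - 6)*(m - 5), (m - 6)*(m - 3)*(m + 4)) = m - 6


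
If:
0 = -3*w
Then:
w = 0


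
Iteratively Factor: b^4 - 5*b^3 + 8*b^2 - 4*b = (b - 2)*(b^3 - 3*b^2 + 2*b) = (b - 2)^2*(b^2 - b) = (b - 2)^2*(b - 1)*(b)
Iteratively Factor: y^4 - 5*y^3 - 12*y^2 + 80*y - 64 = (y - 4)*(y^3 - y^2 - 16*y + 16) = (y - 4)^2*(y^2 + 3*y - 4) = (y - 4)^2*(y + 4)*(y - 1)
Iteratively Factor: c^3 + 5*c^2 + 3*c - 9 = (c + 3)*(c^2 + 2*c - 3) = (c + 3)^2*(c - 1)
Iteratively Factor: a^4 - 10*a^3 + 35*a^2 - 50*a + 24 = (a - 3)*(a^3 - 7*a^2 + 14*a - 8) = (a - 3)*(a - 2)*(a^2 - 5*a + 4) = (a - 4)*(a - 3)*(a - 2)*(a - 1)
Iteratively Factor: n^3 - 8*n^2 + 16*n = (n - 4)*(n^2 - 4*n) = (n - 4)^2*(n)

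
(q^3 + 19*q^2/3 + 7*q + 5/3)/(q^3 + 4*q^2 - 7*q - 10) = (q + 1/3)/(q - 2)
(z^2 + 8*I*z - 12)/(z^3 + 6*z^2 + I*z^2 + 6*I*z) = (z^2 + 8*I*z - 12)/(z*(z^2 + z*(6 + I) + 6*I))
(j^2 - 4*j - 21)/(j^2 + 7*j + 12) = (j - 7)/(j + 4)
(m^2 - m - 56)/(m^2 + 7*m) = (m - 8)/m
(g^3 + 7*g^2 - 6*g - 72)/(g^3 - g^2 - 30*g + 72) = (g + 4)/(g - 4)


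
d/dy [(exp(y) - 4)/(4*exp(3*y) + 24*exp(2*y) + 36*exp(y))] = (-exp(2*y) + 6*exp(y) + 6)*exp(-y)/(2*(exp(3*y) + 9*exp(2*y) + 27*exp(y) + 27))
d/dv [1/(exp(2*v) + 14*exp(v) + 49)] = 2*(-exp(v) - 7)*exp(v)/(exp(2*v) + 14*exp(v) + 49)^2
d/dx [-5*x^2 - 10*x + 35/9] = -10*x - 10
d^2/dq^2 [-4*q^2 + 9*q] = -8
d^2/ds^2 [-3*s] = 0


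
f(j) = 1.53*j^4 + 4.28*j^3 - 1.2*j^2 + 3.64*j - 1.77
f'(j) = 6.12*j^3 + 12.84*j^2 - 2.4*j + 3.64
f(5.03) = 1510.27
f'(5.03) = 1095.28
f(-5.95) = 950.13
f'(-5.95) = -816.66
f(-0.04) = -1.92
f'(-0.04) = 3.76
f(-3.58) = 24.76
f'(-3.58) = -104.01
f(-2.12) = -24.76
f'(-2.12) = 8.12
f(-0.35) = -3.35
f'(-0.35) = 5.79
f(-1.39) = -14.93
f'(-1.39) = 15.35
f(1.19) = 11.14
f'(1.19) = 29.28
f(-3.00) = -15.12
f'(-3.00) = -38.84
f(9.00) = 13092.24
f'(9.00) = 5483.56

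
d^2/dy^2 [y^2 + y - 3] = 2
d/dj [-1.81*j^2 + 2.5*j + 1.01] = 2.5 - 3.62*j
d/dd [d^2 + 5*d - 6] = 2*d + 5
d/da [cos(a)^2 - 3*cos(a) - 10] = (3 - 2*cos(a))*sin(a)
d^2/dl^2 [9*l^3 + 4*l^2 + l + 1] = 54*l + 8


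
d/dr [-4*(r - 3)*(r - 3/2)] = 18 - 8*r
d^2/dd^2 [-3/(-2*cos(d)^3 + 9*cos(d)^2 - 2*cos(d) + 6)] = 48*((7*cos(d) - 36*cos(2*d) + 9*cos(3*d))*(7*cos(d) - 9*cos(2*d) + cos(3*d) - 21)/8 + 4*(3*cos(d)^2 - 9*cos(d) + 1)^2*sin(d)^2)/(7*cos(d) - 9*cos(2*d) + cos(3*d) - 21)^3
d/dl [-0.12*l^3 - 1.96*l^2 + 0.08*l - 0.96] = -0.36*l^2 - 3.92*l + 0.08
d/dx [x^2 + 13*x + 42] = 2*x + 13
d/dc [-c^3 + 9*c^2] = 3*c*(6 - c)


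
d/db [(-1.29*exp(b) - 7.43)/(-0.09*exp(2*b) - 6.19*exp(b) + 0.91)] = (-(0.18*exp(b) + 6.19)*(1.29*exp(b) + 7.43) + 0.1161*exp(2*b) + 7.9851*exp(b) - 1.1739)*exp(b)/(0.09*exp(2*b) + 6.19*exp(b) - 0.91)^2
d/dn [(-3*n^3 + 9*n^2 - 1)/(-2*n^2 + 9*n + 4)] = (6*n^4 - 54*n^3 + 45*n^2 + 68*n + 9)/(4*n^4 - 36*n^3 + 65*n^2 + 72*n + 16)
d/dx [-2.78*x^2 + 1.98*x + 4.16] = 1.98 - 5.56*x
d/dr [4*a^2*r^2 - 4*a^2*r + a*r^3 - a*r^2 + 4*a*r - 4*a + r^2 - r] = 8*a^2*r - 4*a^2 + 3*a*r^2 - 2*a*r + 4*a + 2*r - 1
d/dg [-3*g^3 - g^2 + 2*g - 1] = -9*g^2 - 2*g + 2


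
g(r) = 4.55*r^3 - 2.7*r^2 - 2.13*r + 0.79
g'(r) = 13.65*r^2 - 5.4*r - 2.13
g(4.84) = 443.11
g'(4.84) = 291.49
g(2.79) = 72.65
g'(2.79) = 89.06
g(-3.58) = -234.96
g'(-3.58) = 192.15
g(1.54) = 7.72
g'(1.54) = 21.93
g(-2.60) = -91.89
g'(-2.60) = 104.18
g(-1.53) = -18.57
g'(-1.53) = 38.09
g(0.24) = 0.19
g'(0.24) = -2.64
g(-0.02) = 0.83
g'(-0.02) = -2.02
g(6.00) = 873.61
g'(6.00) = 456.87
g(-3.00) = -139.97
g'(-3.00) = 136.92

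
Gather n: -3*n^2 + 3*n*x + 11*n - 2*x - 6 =-3*n^2 + n*(3*x + 11) - 2*x - 6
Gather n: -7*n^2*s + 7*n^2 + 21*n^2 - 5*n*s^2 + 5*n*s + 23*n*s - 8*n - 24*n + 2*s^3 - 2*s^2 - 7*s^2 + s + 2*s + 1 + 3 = n^2*(28 - 7*s) + n*(-5*s^2 + 28*s - 32) + 2*s^3 - 9*s^2 + 3*s + 4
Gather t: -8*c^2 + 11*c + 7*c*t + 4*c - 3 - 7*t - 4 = -8*c^2 + 15*c + t*(7*c - 7) - 7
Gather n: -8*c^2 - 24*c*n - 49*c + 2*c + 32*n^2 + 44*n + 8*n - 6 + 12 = -8*c^2 - 47*c + 32*n^2 + n*(52 - 24*c) + 6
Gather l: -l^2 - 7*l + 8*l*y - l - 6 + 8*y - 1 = -l^2 + l*(8*y - 8) + 8*y - 7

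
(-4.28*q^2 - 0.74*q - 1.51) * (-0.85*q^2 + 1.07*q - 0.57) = 3.638*q^4 - 3.9506*q^3 + 2.9313*q^2 - 1.1939*q + 0.8607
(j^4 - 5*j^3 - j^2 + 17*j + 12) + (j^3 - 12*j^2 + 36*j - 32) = j^4 - 4*j^3 - 13*j^2 + 53*j - 20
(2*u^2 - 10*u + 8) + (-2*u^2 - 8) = -10*u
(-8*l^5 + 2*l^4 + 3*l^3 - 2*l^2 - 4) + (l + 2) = -8*l^5 + 2*l^4 + 3*l^3 - 2*l^2 + l - 2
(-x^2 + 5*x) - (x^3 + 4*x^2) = -x^3 - 5*x^2 + 5*x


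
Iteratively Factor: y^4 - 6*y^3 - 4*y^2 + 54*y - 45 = (y - 3)*(y^3 - 3*y^2 - 13*y + 15) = (y - 5)*(y - 3)*(y^2 + 2*y - 3) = (y - 5)*(y - 3)*(y + 3)*(y - 1)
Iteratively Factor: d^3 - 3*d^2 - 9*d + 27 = (d + 3)*(d^2 - 6*d + 9) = (d - 3)*(d + 3)*(d - 3)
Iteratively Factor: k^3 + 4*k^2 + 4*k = (k)*(k^2 + 4*k + 4) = k*(k + 2)*(k + 2)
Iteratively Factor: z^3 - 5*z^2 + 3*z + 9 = (z + 1)*(z^2 - 6*z + 9) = (z - 3)*(z + 1)*(z - 3)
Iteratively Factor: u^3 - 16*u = (u)*(u^2 - 16) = u*(u + 4)*(u - 4)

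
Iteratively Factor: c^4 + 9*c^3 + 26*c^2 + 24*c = (c)*(c^3 + 9*c^2 + 26*c + 24) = c*(c + 3)*(c^2 + 6*c + 8) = c*(c + 3)*(c + 4)*(c + 2)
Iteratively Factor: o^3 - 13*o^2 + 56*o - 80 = (o - 4)*(o^2 - 9*o + 20) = (o - 4)^2*(o - 5)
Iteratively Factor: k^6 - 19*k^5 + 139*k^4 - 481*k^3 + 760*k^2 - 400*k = (k - 1)*(k^5 - 18*k^4 + 121*k^3 - 360*k^2 + 400*k) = (k - 5)*(k - 1)*(k^4 - 13*k^3 + 56*k^2 - 80*k) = (k - 5)*(k - 4)*(k - 1)*(k^3 - 9*k^2 + 20*k) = (k - 5)^2*(k - 4)*(k - 1)*(k^2 - 4*k) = k*(k - 5)^2*(k - 4)*(k - 1)*(k - 4)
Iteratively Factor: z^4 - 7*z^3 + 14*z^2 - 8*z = (z - 4)*(z^3 - 3*z^2 + 2*z) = (z - 4)*(z - 2)*(z^2 - z) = (z - 4)*(z - 2)*(z - 1)*(z)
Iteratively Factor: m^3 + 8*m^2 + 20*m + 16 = (m + 4)*(m^2 + 4*m + 4) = (m + 2)*(m + 4)*(m + 2)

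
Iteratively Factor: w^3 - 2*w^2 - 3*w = (w + 1)*(w^2 - 3*w) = (w - 3)*(w + 1)*(w)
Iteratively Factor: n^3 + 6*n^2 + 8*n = (n + 2)*(n^2 + 4*n) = n*(n + 2)*(n + 4)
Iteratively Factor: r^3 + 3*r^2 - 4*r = (r - 1)*(r^2 + 4*r) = r*(r - 1)*(r + 4)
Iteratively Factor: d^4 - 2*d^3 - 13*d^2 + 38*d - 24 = (d - 1)*(d^3 - d^2 - 14*d + 24) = (d - 1)*(d + 4)*(d^2 - 5*d + 6) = (d - 3)*(d - 1)*(d + 4)*(d - 2)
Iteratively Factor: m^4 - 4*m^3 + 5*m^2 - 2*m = (m - 2)*(m^3 - 2*m^2 + m) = m*(m - 2)*(m^2 - 2*m + 1) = m*(m - 2)*(m - 1)*(m - 1)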